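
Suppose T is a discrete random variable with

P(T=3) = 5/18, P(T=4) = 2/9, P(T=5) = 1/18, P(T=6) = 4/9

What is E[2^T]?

36

E[2^T] = Σ 2^t·P(T=t)
 = 8·5/18 + 16·2/9 + 32·1/18 + 64·4/9
 = 20/9 + 32/9 + 16/9 + 256/9
 = 36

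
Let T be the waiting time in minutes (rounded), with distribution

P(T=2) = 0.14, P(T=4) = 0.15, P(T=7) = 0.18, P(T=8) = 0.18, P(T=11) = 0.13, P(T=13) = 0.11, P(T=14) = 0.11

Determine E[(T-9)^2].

16.54

E[(T-9)^2] = Σ (t-9)^2·P(T=t)
 = 49·0.14 + 25·0.15 + 4·0.18 + 1·0.18 + 4·0.13 + 16·0.11 + 25·0.11
 = 6.86 + 3.75 + 0.72 + 0.18 + 0.52 + 1.76 + 2.75
 = 16.54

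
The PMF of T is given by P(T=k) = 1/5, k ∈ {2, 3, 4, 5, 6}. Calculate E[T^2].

E[T^2] = Σ t^2·P(T=t)
 = 4·1/5 + 9·1/5 + 16·1/5 + 25·1/5 + 36·1/5
 = 4/5 + 9/5 + 16/5 + 5 + 36/5
 = 18

18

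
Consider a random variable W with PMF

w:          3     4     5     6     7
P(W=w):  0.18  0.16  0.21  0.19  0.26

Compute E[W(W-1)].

E[W(W-1)] = Σ w(w-1)·P(W=w)
 = 6·0.18 + 12·0.16 + 20·0.21 + 30·0.19 + 42·0.26
 = 1.08 + 1.92 + 4.2 + 5.7 + 10.92
 = 23.82

23.82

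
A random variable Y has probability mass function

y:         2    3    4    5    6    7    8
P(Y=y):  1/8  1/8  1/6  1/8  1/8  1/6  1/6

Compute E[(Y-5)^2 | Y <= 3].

6.5

P(Y <= 3) = 1/8 + 1/8 = 1/4.
E[(Y-5)^2 | Y <= 3] = [9·1/8 + 4·1/8] / (1/4)
 = 13/8 / (1/4)
 = 13/2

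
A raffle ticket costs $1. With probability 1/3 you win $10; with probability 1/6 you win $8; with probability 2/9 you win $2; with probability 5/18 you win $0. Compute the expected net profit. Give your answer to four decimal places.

4.1111

E[payout] = 10·1/3 + 8·1/6 + 2·2/9 + 0·5/18
 = 10/3 + 4/3 + 4/9 + 0
 = 46/9
Net = 46/9 - 1 = 37/9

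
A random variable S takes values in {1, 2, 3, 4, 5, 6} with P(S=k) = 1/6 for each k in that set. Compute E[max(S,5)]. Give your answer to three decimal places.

E[max(S,5)] = Σ max(s,5)·P(S=s)
 = 5·1/6 + 5·1/6 + 5·1/6 + 5·1/6 + 5·1/6 + 6·1/6
 = 5/6 + 5/6 + 5/6 + 5/6 + 5/6 + 1
 = 31/6

5.167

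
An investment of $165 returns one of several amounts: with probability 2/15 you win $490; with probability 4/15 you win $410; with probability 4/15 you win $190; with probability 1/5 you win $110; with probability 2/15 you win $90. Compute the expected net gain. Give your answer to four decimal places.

94.3333

E[payout] = 490·2/15 + 410·4/15 + 190·4/15 + 110·1/5 + 90·2/15
 = 196/3 + 328/3 + 152/3 + 22 + 12
 = 778/3
Net = 778/3 - 165 = 283/3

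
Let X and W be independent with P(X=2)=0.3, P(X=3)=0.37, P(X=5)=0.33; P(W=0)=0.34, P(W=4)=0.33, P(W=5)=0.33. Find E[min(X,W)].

2.1087

E[min(X,W)] = Σ_x Σ_w min(x,w) · P(X=x)P(W=w)
 = 0·0.102 + 2·0.099 + 2·0.099 + 0·0.1258 + 3·0.1221 + 3·0.1221 + 0·0.1122 + 4·0.1089 + 5·0.1089
 = 0 + 0.198 + 0.198 + 0 + 0.3663 + 0.3663 + 0 + 0.4356 + 0.5445
 = 2.1087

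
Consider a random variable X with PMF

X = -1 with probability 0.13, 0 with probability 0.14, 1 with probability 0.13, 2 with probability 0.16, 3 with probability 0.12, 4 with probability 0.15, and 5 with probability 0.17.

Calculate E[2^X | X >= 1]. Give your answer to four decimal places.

P(X >= 1) = 0.13 + 0.16 + 0.12 + 0.15 + 0.17 = 0.73.
E[2^X | X >= 1] = [2·0.13 + 4·0.16 + 8·0.12 + 16·0.15 + 32·0.17] / 0.73
 = 9.7 / 0.73
 = 970/73

13.2877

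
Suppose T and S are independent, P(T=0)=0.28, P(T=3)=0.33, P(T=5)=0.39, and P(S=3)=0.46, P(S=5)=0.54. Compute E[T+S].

7.02

E[T+S] = Σ_t Σ_s (t+s) · P(T=t)P(S=s)
 = 3·0.1288 + 5·0.1512 + 6·0.1518 + 8·0.1782 + 8·0.1794 + 10·0.2106
 = 0.3864 + 0.756 + 0.9108 + 1.4256 + 1.4352 + 2.106
 = 7.02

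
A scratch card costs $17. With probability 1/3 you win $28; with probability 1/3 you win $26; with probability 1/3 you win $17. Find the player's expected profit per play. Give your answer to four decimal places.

E[payout] = 28·1/3 + 26·1/3 + 17·1/3
 = 28/3 + 26/3 + 17/3
 = 71/3
Net = 71/3 - 17 = 20/3

6.6667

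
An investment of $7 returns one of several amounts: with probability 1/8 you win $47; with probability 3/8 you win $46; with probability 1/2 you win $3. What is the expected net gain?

E[payout] = 47·1/8 + 46·3/8 + 3·1/2
 = 47/8 + 69/4 + 3/2
 = 197/8
Net = 197/8 - 7 = 141/8

17.625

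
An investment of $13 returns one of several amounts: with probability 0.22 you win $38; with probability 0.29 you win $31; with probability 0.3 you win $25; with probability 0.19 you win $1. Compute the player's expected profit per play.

E[payout] = 38·0.22 + 31·0.29 + 25·0.3 + 1·0.19
 = 8.36 + 8.99 + 7.5 + 0.19
 = 25.04
Net = 25.04 - 13 = 12.04

12.04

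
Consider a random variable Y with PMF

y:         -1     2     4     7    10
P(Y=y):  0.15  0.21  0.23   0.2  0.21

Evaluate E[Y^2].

35.47

E[Y^2] = Σ y^2·P(Y=y)
 = 1·0.15 + 4·0.21 + 16·0.23 + 49·0.2 + 100·0.21
 = 0.15 + 0.84 + 3.68 + 9.8 + 21
 = 35.47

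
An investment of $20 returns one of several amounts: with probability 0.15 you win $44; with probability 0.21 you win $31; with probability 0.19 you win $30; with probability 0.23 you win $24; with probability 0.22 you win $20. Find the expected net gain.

E[payout] = 44·0.15 + 31·0.21 + 30·0.19 + 24·0.23 + 20·0.22
 = 6.6 + 6.51 + 5.7 + 5.52 + 4.4
 = 28.73
Net = 28.73 - 20 = 8.73

8.73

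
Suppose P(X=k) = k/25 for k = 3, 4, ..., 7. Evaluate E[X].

E[X] = Σ x·P(X=x)
 = 3·3/25 + 4·4/25 + 5·1/5 + 6·6/25 + 7·7/25
 = 9/25 + 16/25 + 1 + 36/25 + 49/25
 = 27/5

5.4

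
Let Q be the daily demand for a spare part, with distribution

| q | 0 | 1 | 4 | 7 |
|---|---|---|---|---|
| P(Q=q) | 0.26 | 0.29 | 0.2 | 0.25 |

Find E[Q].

2.84

E[Q] = Σ q·P(Q=q)
 = 0·0.26 + 1·0.29 + 4·0.2 + 7·0.25
 = 0 + 0.29 + 0.8 + 1.75
 = 2.84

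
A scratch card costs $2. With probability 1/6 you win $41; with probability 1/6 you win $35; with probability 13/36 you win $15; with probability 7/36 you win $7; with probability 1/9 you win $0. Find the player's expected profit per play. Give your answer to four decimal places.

E[payout] = 41·1/6 + 35·1/6 + 15·13/36 + 7·7/36 + 0·1/9
 = 41/6 + 35/6 + 65/12 + 49/36 + 0
 = 175/9
Net = 175/9 - 2 = 157/9

17.4444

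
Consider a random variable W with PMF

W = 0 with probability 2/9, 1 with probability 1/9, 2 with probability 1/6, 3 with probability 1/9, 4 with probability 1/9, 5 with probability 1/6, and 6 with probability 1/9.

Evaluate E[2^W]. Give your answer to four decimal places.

E[2^W] = Σ 2^w·P(W=w)
 = 1·2/9 + 2·1/9 + 4·1/6 + 8·1/9 + 16·1/9 + 32·1/6 + 64·1/9
 = 2/9 + 2/9 + 2/3 + 8/9 + 16/9 + 16/3 + 64/9
 = 146/9

16.2222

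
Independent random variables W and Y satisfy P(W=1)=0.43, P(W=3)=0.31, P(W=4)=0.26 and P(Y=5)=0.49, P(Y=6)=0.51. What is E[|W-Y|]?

3.11

E[|W-Y|] = Σ_w Σ_y |w-y| · P(W=w)P(Y=y)
 = 4·0.2107 + 5·0.2193 + 2·0.1519 + 3·0.1581 + 1·0.1274 + 2·0.1326
 = 0.8428 + 1.0965 + 0.3038 + 0.4743 + 0.1274 + 0.2652
 = 3.11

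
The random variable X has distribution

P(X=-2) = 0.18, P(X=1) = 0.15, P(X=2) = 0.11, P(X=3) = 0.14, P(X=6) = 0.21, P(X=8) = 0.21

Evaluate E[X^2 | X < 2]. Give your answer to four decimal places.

P(X < 2) = 0.18 + 0.15 = 0.33.
E[X^2 | X < 2] = [4·0.18 + 1·0.15] / 0.33
 = 0.87 / 0.33
 = 29/11

2.6364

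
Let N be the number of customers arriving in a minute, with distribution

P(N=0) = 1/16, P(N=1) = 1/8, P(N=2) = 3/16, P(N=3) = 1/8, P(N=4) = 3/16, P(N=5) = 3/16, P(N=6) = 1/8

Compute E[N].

3.3125

E[N] = Σ n·P(N=n)
 = 0·1/16 + 1·1/8 + 2·3/16 + 3·1/8 + 4·3/16 + 5·3/16 + 6·1/8
 = 0 + 1/8 + 3/8 + 3/8 + 3/4 + 15/16 + 3/4
 = 53/16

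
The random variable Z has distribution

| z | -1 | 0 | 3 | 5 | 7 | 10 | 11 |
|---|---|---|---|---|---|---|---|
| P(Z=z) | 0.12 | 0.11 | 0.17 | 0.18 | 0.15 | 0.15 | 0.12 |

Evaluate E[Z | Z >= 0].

P(Z >= 0) = 0.11 + 0.17 + 0.18 + 0.15 + 0.15 + 0.12 = 0.88.
E[Z | Z >= 0] = [0·0.11 + 3·0.17 + 5·0.18 + 7·0.15 + 10·0.15 + 11·0.12] / 0.88
 = 5.28 / 0.88
 = 6

6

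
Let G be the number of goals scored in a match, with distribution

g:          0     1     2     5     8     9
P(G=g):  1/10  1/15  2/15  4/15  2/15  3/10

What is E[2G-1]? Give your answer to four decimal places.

E[2G-1] = Σ (2g-1)·P(G=g)
 = (-1)·1/10 + 1·1/15 + 3·2/15 + 9·4/15 + 15·2/15 + 17·3/10
 = (-1/10) + 1/15 + 2/5 + 12/5 + 2 + 51/10
 = 148/15

9.8667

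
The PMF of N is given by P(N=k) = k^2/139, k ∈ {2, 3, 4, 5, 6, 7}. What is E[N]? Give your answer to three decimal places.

E[N] = Σ n·P(N=n)
 = 2·4/139 + 3·9/139 + 4·16/139 + 5·25/139 + 6·36/139 + 7·49/139
 = 8/139 + 27/139 + 64/139 + 125/139 + 216/139 + 343/139
 = 783/139

5.633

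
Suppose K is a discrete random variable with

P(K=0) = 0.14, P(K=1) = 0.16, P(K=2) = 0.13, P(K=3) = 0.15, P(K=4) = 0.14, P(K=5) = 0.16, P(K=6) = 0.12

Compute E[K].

E[K] = Σ k·P(K=k)
 = 0·0.14 + 1·0.16 + 2·0.13 + 3·0.15 + 4·0.14 + 5·0.16 + 6·0.12
 = 0 + 0.16 + 0.26 + 0.45 + 0.56 + 0.8 + 0.72
 = 2.95

2.95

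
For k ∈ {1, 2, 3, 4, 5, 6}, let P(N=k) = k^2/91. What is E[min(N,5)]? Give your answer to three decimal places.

E[min(N,5)] = Σ min(n,5)·P(N=n)
 = 1·1/91 + 2·4/91 + 3·9/91 + 4·16/91 + 5·25/91 + 5·36/91
 = 1/91 + 8/91 + 27/91 + 64/91 + 125/91 + 180/91
 = 405/91

4.451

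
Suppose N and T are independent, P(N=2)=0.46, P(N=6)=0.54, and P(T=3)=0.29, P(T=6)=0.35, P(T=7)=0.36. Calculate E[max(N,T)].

E[max(N,T)] = Σ_n Σ_t max(n,t) · P(N=n)P(T=t)
 = 3·0.1334 + 6·0.161 + 7·0.1656 + 6·0.1566 + 6·0.189 + 7·0.1944
 = 0.4002 + 0.966 + 1.1592 + 0.9396 + 1.134 + 1.3608
 = 5.9598

5.9598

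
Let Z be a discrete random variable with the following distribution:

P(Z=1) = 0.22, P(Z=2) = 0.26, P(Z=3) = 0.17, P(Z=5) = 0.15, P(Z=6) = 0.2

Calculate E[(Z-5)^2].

6.74

E[(Z-5)^2] = Σ (z-5)^2·P(Z=z)
 = 16·0.22 + 9·0.26 + 4·0.17 + 0·0.15 + 1·0.2
 = 3.52 + 2.34 + 0.68 + 0 + 0.2
 = 6.74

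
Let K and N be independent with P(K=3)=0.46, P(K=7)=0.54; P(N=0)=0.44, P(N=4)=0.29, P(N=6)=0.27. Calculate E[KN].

14.3448

E[KN] = Σ_k Σ_n kn · P(K=k)P(N=n)
 = 0·0.2024 + 12·0.1334 + 18·0.1242 + 0·0.2376 + 28·0.1566 + 42·0.1458
 = 0 + 1.6008 + 2.2356 + 0 + 4.3848 + 6.1236
 = 14.3448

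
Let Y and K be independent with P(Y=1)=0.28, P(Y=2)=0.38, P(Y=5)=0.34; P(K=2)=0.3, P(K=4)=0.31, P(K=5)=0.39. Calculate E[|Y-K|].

1.8728

E[|Y-K|] = Σ_y Σ_k |y-k| · P(Y=y)P(K=k)
 = 1·0.084 + 3·0.0868 + 4·0.1092 + 0·0.114 + 2·0.1178 + 3·0.1482 + 3·0.102 + 1·0.1054 + 0·0.1326
 = 0.084 + 0.2604 + 0.4368 + 0 + 0.2356 + 0.4446 + 0.306 + 0.1054 + 0
 = 1.8728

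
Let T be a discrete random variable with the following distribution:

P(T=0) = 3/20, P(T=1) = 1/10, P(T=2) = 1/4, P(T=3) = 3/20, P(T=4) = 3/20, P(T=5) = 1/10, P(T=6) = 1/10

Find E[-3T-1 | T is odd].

-10

P(T is odd) = 1/10 + 3/20 + 1/10 = 7/20.
E[-3T-1 | T is odd] = [(-4)·1/10 + (-10)·3/20 + (-16)·1/10] / (7/20)
 = -7/2 / (7/20)
 = -10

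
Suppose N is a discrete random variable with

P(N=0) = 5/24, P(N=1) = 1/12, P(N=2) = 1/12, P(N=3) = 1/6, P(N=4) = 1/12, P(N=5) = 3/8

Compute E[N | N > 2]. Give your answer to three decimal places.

P(N > 2) = 1/6 + 1/12 + 3/8 = 5/8.
E[N | N > 2] = [3·1/6 + 4·1/12 + 5·3/8] / (5/8)
 = 65/24 / (5/8)
 = 13/3

4.333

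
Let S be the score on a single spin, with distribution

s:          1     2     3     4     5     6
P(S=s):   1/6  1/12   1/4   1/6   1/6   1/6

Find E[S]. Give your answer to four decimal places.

E[S] = Σ s·P(S=s)
 = 1·1/6 + 2·1/12 + 3·1/4 + 4·1/6 + 5·1/6 + 6·1/6
 = 1/6 + 1/6 + 3/4 + 2/3 + 5/6 + 1
 = 43/12

3.5833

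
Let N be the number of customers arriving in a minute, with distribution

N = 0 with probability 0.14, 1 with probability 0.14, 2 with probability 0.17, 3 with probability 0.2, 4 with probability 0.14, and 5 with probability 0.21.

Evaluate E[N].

E[N] = Σ n·P(N=n)
 = 0·0.14 + 1·0.14 + 2·0.17 + 3·0.2 + 4·0.14 + 5·0.21
 = 0 + 0.14 + 0.34 + 0.6 + 0.56 + 1.05
 = 2.69

2.69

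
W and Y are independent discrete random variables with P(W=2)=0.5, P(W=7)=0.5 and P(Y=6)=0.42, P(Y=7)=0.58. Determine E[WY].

E[WY] = Σ_w Σ_y wy · P(W=w)P(Y=y)
 = 12·0.21 + 14·0.29 + 42·0.21 + 49·0.29
 = 2.52 + 4.06 + 8.82 + 14.21
 = 29.61

29.61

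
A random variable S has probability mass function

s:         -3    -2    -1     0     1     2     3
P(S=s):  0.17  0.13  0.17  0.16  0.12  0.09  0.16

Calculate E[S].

-0.16

E[S] = Σ s·P(S=s)
 = (-3)·0.17 + (-2)·0.13 + (-1)·0.17 + 0·0.16 + 1·0.12 + 2·0.09 + 3·0.16
 = (-0.51) + (-0.26) + (-0.17) + 0 + 0.12 + 0.18 + 0.48
 = -0.16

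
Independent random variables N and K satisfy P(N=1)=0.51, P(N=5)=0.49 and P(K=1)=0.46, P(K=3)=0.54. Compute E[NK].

6.1568

E[NK] = Σ_n Σ_k nk · P(N=n)P(K=k)
 = 1·0.2346 + 3·0.2754 + 5·0.2254 + 15·0.2646
 = 0.2346 + 0.8262 + 1.127 + 3.969
 = 6.1568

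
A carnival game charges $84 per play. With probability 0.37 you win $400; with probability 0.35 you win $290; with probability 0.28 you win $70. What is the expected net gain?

185.1

E[payout] = 400·0.37 + 290·0.35 + 70·0.28
 = 148 + 101.5 + 19.6
 = 269.1
Net = 269.1 - 84 = 185.1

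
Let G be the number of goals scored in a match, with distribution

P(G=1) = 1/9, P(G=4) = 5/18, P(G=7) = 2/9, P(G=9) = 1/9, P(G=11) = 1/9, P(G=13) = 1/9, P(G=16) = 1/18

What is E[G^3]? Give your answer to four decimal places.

E[G^3] = Σ g^3·P(G=g)
 = 1·1/9 + 64·5/18 + 343·2/9 + 729·1/9 + 1331·1/9 + 2197·1/9 + 4096·1/18
 = 1/9 + 160/9 + 686/9 + 81 + 1331/9 + 2197/9 + 2048/9
 = 2384/3

794.6667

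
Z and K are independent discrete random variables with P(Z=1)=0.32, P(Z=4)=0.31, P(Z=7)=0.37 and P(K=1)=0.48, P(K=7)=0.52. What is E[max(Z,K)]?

5.632

E[max(Z,K)] = Σ_z Σ_k max(z,k) · P(Z=z)P(K=k)
 = 1·0.1536 + 7·0.1664 + 4·0.1488 + 7·0.1612 + 7·0.1776 + 7·0.1924
 = 0.1536 + 1.1648 + 0.5952 + 1.1284 + 1.2432 + 1.3468
 = 5.632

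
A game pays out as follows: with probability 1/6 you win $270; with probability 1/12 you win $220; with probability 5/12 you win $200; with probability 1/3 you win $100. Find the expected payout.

E[payout] = 270·1/6 + 220·1/12 + 200·5/12 + 100·1/3
 = 45 + 55/3 + 250/3 + 100/3
 = 180

180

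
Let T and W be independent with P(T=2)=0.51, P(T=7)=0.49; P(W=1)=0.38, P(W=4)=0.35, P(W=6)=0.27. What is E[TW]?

15.13

E[TW] = Σ_t Σ_w tw · P(T=t)P(W=w)
 = 2·0.1938 + 8·0.1785 + 12·0.1377 + 7·0.1862 + 28·0.1715 + 42·0.1323
 = 0.3876 + 1.428 + 1.6524 + 1.3034 + 4.802 + 5.5566
 = 15.13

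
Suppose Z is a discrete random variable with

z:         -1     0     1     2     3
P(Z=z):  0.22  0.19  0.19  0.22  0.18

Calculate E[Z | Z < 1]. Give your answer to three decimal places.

P(Z < 1) = 0.22 + 0.19 = 0.41.
E[Z | Z < 1] = [(-1)·0.22 + 0·0.19] / 0.41
 = -0.22 / 0.41
 = -22/41

-0.537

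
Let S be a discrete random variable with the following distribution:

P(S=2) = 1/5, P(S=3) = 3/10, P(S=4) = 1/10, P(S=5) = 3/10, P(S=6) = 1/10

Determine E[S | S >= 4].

P(S >= 4) = 1/10 + 3/10 + 1/10 = 1/2.
E[S | S >= 4] = [4·1/10 + 5·3/10 + 6·1/10] / (1/2)
 = 5/2 / (1/2)
 = 5

5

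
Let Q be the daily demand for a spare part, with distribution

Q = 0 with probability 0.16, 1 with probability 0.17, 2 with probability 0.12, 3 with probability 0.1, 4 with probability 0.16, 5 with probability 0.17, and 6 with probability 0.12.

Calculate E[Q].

2.92

E[Q] = Σ q·P(Q=q)
 = 0·0.16 + 1·0.17 + 2·0.12 + 3·0.1 + 4·0.16 + 5·0.17 + 6·0.12
 = 0 + 0.17 + 0.24 + 0.3 + 0.64 + 0.85 + 0.72
 = 2.92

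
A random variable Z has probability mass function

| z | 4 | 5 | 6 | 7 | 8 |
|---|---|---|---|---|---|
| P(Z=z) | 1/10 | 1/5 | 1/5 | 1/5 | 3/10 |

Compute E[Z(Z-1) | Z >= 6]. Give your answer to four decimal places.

P(Z >= 6) = 1/5 + 1/5 + 3/10 = 7/10.
E[Z(Z-1) | Z >= 6] = [30·1/5 + 42·1/5 + 56·3/10] / (7/10)
 = 156/5 / (7/10)
 = 312/7

44.5714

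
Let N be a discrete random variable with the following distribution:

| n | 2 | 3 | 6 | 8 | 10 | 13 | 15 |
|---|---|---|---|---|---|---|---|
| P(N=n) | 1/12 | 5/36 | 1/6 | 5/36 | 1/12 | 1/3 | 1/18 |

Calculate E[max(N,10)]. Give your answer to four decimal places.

E[max(N,10)] = Σ max(n,10)·P(N=n)
 = 10·1/12 + 10·5/36 + 10·1/6 + 10·5/36 + 10·1/12 + 13·1/3 + 15·1/18
 = 5/6 + 25/18 + 5/3 + 25/18 + 5/6 + 13/3 + 5/6
 = 203/18

11.2778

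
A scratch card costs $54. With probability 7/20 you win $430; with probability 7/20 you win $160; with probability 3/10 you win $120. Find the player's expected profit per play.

E[payout] = 430·7/20 + 160·7/20 + 120·3/10
 = 301/2 + 56 + 36
 = 485/2
Net = 485/2 - 54 = 377/2

188.5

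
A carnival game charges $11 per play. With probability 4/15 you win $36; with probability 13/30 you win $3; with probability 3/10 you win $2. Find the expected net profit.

0.5

E[payout] = 36·4/15 + 3·13/30 + 2·3/10
 = 48/5 + 13/10 + 3/5
 = 23/2
Net = 23/2 - 11 = 1/2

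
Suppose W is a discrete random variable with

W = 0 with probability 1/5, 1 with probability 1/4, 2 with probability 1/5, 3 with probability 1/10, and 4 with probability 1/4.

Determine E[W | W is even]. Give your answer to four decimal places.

2.1538

P(W is even) = 1/5 + 1/5 + 1/4 = 13/20.
E[W | W is even] = [0·1/5 + 2·1/5 + 4·1/4] / (13/20)
 = 7/5 / (13/20)
 = 28/13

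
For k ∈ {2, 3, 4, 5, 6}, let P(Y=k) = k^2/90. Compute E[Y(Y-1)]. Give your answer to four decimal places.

E[Y(Y-1)] = Σ y(y-1)·P(Y=y)
 = 2·2/45 + 6·1/10 + 12·8/45 + 20·5/18 + 30·2/5
 = 4/45 + 3/5 + 32/15 + 50/9 + 12
 = 917/45

20.3778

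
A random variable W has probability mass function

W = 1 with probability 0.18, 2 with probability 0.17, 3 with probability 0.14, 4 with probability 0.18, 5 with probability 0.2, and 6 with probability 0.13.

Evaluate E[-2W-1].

E[-2W-1] = Σ (-2w-1)·P(W=w)
 = (-3)·0.18 + (-5)·0.17 + (-7)·0.14 + (-9)·0.18 + (-11)·0.2 + (-13)·0.13
 = (-0.54) + (-0.85) + (-0.98) + (-1.62) + (-2.2) + (-1.69)
 = -7.88

-7.88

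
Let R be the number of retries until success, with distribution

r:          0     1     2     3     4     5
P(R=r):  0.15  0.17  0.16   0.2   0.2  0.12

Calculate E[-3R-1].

E[-3R-1] = Σ (-3r-1)·P(R=r)
 = (-1)·0.15 + (-4)·0.17 + (-7)·0.16 + (-10)·0.2 + (-13)·0.2 + (-16)·0.12
 = (-0.15) + (-0.68) + (-1.12) + (-2) + (-2.6) + (-1.92)
 = -8.47

-8.47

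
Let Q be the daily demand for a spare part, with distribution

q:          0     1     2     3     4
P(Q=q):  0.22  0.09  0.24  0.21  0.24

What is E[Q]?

2.16

E[Q] = Σ q·P(Q=q)
 = 0·0.22 + 1·0.09 + 2·0.24 + 3·0.21 + 4·0.24
 = 0 + 0.09 + 0.48 + 0.63 + 0.96
 = 2.16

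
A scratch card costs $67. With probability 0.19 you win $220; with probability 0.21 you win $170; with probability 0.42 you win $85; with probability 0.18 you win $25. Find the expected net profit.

E[payout] = 220·0.19 + 170·0.21 + 85·0.42 + 25·0.18
 = 41.8 + 35.7 + 35.7 + 4.5
 = 117.7
Net = 117.7 - 67 = 50.7

50.7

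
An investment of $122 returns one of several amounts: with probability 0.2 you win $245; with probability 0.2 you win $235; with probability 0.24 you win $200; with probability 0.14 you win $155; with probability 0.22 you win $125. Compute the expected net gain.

E[payout] = 245·0.2 + 235·0.2 + 200·0.24 + 155·0.14 + 125·0.22
 = 49 + 47 + 48 + 21.7 + 27.5
 = 193.2
Net = 193.2 - 122 = 71.2

71.2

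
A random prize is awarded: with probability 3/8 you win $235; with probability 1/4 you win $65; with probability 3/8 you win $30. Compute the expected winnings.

E[payout] = 235·3/8 + 65·1/4 + 30·3/8
 = 705/8 + 65/4 + 45/4
 = 925/8

115.625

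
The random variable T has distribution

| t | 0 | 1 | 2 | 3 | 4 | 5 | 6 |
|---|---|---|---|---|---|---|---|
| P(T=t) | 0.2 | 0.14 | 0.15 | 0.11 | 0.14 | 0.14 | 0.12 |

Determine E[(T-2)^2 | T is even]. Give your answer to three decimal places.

5.377

P(T is even) = 0.2 + 0.15 + 0.14 + 0.12 = 0.61.
E[(T-2)^2 | T is even] = [4·0.2 + 0·0.15 + 4·0.14 + 16·0.12] / 0.61
 = 3.28 / 0.61
 = 328/61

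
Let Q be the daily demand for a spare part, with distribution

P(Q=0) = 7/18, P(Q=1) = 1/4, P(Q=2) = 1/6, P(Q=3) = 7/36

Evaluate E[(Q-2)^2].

E[(Q-2)^2] = Σ (q-2)^2·P(Q=q)
 = 4·7/18 + 1·1/4 + 0·1/6 + 1·7/36
 = 14/9 + 1/4 + 0 + 7/36
 = 2

2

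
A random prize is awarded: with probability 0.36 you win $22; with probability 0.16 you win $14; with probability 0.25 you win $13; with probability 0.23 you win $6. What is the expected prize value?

E[payout] = 22·0.36 + 14·0.16 + 13·0.25 + 6·0.23
 = 7.92 + 2.24 + 3.25 + 1.38
 = 14.79

14.79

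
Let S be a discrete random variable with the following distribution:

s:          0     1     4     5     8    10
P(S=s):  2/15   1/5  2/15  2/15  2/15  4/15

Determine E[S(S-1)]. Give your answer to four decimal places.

E[S(S-1)] = Σ s(s-1)·P(S=s)
 = 0·2/15 + 0·1/5 + 12·2/15 + 20·2/15 + 56·2/15 + 90·4/15
 = 0 + 0 + 8/5 + 8/3 + 112/15 + 24
 = 536/15

35.7333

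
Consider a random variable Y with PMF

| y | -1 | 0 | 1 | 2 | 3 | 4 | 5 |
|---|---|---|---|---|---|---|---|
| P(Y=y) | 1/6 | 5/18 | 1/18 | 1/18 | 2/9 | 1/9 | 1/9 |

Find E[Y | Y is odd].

2

P(Y is odd) = 1/6 + 1/18 + 2/9 + 1/9 = 5/9.
E[Y | Y is odd] = [(-1)·1/6 + 1·1/18 + 3·2/9 + 5·1/9] / (5/9)
 = 10/9 / (5/9)
 = 2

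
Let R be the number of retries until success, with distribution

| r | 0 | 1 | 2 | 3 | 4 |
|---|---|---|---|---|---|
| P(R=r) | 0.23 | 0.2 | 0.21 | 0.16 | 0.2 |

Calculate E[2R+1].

4.8

E[2R+1] = Σ (2r+1)·P(R=r)
 = 1·0.23 + 3·0.2 + 5·0.21 + 7·0.16 + 9·0.2
 = 0.23 + 0.6 + 1.05 + 1.12 + 1.8
 = 4.8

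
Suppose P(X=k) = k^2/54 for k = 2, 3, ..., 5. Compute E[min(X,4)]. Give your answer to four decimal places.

E[min(X,4)] = Σ min(x,4)·P(X=x)
 = 2·2/27 + 3·1/6 + 4·8/27 + 4·25/54
 = 4/27 + 1/2 + 32/27 + 50/27
 = 199/54

3.6852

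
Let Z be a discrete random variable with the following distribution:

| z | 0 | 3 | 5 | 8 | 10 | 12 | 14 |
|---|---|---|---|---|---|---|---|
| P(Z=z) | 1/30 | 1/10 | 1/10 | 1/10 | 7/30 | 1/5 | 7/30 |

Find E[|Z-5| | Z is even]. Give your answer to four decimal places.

6.4167

P(Z is even) = 1/30 + 1/10 + 7/30 + 1/5 + 7/30 = 4/5.
E[|Z-5| | Z is even] = [5·1/30 + 3·1/10 + 5·7/30 + 7·1/5 + 9·7/30] / (4/5)
 = 77/15 / (4/5)
 = 77/12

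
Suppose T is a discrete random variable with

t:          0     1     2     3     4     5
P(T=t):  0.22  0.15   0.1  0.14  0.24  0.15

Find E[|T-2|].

1.66

E[|T-2|] = Σ |t-2|·P(T=t)
 = 2·0.22 + 1·0.15 + 0·0.1 + 1·0.14 + 2·0.24 + 3·0.15
 = 0.44 + 0.15 + 0 + 0.14 + 0.48 + 0.45
 = 1.66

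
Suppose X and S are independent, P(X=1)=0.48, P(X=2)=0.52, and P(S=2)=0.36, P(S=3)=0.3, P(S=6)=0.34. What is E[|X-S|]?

E[|X-S|] = Σ_x Σ_s |x-s| · P(X=x)P(S=s)
 = 1·0.1728 + 2·0.144 + 5·0.1632 + 0·0.1872 + 1·0.156 + 4·0.1768
 = 0.1728 + 0.288 + 0.816 + 0 + 0.156 + 0.7072
 = 2.14

2.14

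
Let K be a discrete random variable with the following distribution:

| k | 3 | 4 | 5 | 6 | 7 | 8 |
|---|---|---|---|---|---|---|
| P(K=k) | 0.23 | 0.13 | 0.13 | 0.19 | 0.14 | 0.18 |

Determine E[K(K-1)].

27.2

E[K(K-1)] = Σ k(k-1)·P(K=k)
 = 6·0.23 + 12·0.13 + 20·0.13 + 30·0.19 + 42·0.14 + 56·0.18
 = 1.38 + 1.56 + 2.6 + 5.7 + 5.88 + 10.08
 = 27.2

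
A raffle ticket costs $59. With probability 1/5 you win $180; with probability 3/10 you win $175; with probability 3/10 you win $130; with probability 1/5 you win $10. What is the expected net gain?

E[payout] = 180·1/5 + 175·3/10 + 130·3/10 + 10·1/5
 = 36 + 105/2 + 39 + 2
 = 259/2
Net = 259/2 - 59 = 141/2

70.5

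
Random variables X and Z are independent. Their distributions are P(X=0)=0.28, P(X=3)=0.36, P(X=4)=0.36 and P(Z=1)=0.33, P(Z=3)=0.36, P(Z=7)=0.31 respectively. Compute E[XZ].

9.0216

E[XZ] = Σ_x Σ_z xz · P(X=x)P(Z=z)
 = 0·0.0924 + 0·0.1008 + 0·0.0868 + 3·0.1188 + 9·0.1296 + 21·0.1116 + 4·0.1188 + 12·0.1296 + 28·0.1116
 = 0 + 0 + 0 + 0.3564 + 1.1664 + 2.3436 + 0.4752 + 1.5552 + 3.1248
 = 9.0216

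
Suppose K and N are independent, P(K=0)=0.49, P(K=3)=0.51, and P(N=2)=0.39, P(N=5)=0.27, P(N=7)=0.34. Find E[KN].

6.9003

E[KN] = Σ_k Σ_n kn · P(K=k)P(N=n)
 = 0·0.1911 + 0·0.1323 + 0·0.1666 + 6·0.1989 + 15·0.1377 + 21·0.1734
 = 0 + 0 + 0 + 1.1934 + 2.0655 + 3.6414
 = 6.9003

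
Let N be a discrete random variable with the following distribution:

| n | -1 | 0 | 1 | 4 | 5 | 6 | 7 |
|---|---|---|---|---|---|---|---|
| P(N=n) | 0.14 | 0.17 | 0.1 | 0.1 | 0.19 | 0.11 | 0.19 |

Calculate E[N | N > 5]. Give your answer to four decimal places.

P(N > 5) = 0.11 + 0.19 = 0.3.
E[N | N > 5] = [6·0.11 + 7·0.19] / 0.3
 = 1.99 / 0.3
 = 199/30

6.6333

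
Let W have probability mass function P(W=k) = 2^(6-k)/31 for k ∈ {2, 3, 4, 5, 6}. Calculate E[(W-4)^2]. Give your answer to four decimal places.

E[(W-4)^2] = Σ (w-4)^2·P(W=w)
 = 4·16/31 + 1·8/31 + 0·4/31 + 1·2/31 + 4·1/31
 = 64/31 + 8/31 + 0 + 2/31 + 4/31
 = 78/31

2.5161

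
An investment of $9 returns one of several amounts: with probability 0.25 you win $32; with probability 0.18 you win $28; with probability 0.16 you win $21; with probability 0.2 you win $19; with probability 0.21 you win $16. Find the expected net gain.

14.56

E[payout] = 32·0.25 + 28·0.18 + 21·0.16 + 19·0.2 + 16·0.21
 = 8 + 5.04 + 3.36 + 3.8 + 3.36
 = 23.56
Net = 23.56 - 9 = 14.56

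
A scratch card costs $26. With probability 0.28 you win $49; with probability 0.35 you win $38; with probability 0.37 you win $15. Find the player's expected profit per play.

E[payout] = 49·0.28 + 38·0.35 + 15·0.37
 = 13.72 + 13.3 + 5.55
 = 32.57
Net = 32.57 - 26 = 6.57

6.57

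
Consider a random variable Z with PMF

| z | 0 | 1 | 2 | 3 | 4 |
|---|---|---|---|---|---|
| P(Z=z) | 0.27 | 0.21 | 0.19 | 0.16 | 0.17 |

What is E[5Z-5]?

E[5Z-5] = Σ (5z-5)·P(Z=z)
 = (-5)·0.27 + 0·0.21 + 5·0.19 + 10·0.16 + 15·0.17
 = (-1.35) + 0 + 0.95 + 1.6 + 2.55
 = 3.75

3.75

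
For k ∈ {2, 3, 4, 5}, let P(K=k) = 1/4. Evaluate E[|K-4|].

1

E[|K-4|] = Σ |k-4|·P(K=k)
 = 2·1/4 + 1·1/4 + 0·1/4 + 1·1/4
 = 1/2 + 1/4 + 0 + 1/4
 = 1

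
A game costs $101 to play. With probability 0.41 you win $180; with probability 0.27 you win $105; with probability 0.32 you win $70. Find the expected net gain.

23.55

E[payout] = 180·0.41 + 105·0.27 + 70·0.32
 = 73.8 + 28.35 + 22.4
 = 124.55
Net = 124.55 - 101 = 23.55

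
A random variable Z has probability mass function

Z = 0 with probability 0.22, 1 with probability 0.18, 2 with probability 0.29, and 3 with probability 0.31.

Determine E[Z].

1.69

E[Z] = Σ z·P(Z=z)
 = 0·0.22 + 1·0.18 + 2·0.29 + 3·0.31
 = 0 + 0.18 + 0.58 + 0.93
 = 1.69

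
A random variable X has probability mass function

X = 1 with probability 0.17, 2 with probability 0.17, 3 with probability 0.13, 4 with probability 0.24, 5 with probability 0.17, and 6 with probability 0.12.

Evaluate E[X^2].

E[X^2] = Σ x^2·P(X=x)
 = 1·0.17 + 4·0.17 + 9·0.13 + 16·0.24 + 25·0.17 + 36·0.12
 = 0.17 + 0.68 + 1.17 + 3.84 + 4.25 + 4.32
 = 14.43

14.43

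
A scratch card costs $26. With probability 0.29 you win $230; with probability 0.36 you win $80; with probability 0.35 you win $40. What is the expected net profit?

83.5

E[payout] = 230·0.29 + 80·0.36 + 40·0.35
 = 66.7 + 28.8 + 14
 = 109.5
Net = 109.5 - 26 = 83.5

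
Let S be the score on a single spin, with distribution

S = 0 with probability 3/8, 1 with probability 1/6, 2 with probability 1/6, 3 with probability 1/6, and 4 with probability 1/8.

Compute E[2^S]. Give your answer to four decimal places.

E[2^S] = Σ 2^s·P(S=s)
 = 1·3/8 + 2·1/6 + 4·1/6 + 8·1/6 + 16·1/8
 = 3/8 + 1/3 + 2/3 + 4/3 + 2
 = 113/24

4.7083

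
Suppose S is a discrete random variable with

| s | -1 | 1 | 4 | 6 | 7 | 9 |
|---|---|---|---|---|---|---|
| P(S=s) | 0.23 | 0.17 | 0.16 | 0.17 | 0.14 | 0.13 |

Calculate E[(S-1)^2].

E[(S-1)^2] = Σ (s-1)^2·P(S=s)
 = 4·0.23 + 0·0.17 + 9·0.16 + 25·0.17 + 36·0.14 + 64·0.13
 = 0.92 + 0 + 1.44 + 4.25 + 5.04 + 8.32
 = 19.97

19.97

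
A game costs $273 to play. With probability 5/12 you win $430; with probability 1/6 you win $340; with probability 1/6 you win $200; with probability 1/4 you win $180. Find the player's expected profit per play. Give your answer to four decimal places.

E[payout] = 430·5/12 + 340·1/6 + 200·1/6 + 180·1/4
 = 1075/6 + 170/3 + 100/3 + 45
 = 1885/6
Net = 1885/6 - 273 = 247/6

41.1667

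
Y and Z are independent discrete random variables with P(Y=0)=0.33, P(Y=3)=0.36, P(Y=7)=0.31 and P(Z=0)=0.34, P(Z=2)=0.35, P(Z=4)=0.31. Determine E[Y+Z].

E[Y+Z] = Σ_y Σ_z (y+z) · P(Y=y)P(Z=z)
 = 0·0.1122 + 2·0.1155 + 4·0.1023 + 3·0.1224 + 5·0.126 + 7·0.1116 + 7·0.1054 + 9·0.1085 + 11·0.0961
 = 0 + 0.231 + 0.4092 + 0.3672 + 0.63 + 0.7812 + 0.7378 + 0.9765 + 1.0571
 = 5.19

5.19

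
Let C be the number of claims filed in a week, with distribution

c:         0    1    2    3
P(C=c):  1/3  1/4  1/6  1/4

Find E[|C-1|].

E[|C-1|] = Σ |c-1|·P(C=c)
 = 1·1/3 + 0·1/4 + 1·1/6 + 2·1/4
 = 1/3 + 0 + 1/6 + 1/2
 = 1

1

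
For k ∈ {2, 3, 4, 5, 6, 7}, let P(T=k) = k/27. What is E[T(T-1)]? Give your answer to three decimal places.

E[T(T-1)] = Σ t(t-1)·P(T=t)
 = 2·2/27 + 6·1/9 + 12·4/27 + 20·5/27 + 30·2/9 + 42·7/27
 = 4/27 + 2/3 + 16/9 + 100/27 + 20/3 + 98/9
 = 644/27

23.852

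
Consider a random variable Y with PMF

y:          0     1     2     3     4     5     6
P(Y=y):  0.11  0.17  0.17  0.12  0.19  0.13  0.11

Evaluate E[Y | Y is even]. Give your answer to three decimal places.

P(Y is even) = 0.11 + 0.17 + 0.19 + 0.11 = 0.58.
E[Y | Y is even] = [0·0.11 + 2·0.17 + 4·0.19 + 6·0.11] / 0.58
 = 1.76 / 0.58
 = 88/29

3.034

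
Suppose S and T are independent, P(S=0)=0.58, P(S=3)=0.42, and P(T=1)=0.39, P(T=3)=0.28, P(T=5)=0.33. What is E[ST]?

E[ST] = Σ_s Σ_t st · P(S=s)P(T=t)
 = 0·0.2262 + 0·0.1624 + 0·0.1914 + 3·0.1638 + 9·0.1176 + 15·0.1386
 = 0 + 0 + 0 + 0.4914 + 1.0584 + 2.079
 = 3.6288

3.6288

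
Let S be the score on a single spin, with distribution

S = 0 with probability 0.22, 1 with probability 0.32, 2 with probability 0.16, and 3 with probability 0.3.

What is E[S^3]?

E[S^3] = Σ s^3·P(S=s)
 = 0·0.22 + 1·0.32 + 8·0.16 + 27·0.3
 = 0 + 0.32 + 1.28 + 8.1
 = 9.7

9.7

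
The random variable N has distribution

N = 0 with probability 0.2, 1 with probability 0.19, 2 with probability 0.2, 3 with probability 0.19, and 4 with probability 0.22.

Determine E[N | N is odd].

P(N is odd) = 0.19 + 0.19 = 0.38.
E[N | N is odd] = [1·0.19 + 3·0.19] / 0.38
 = 0.76 / 0.38
 = 2

2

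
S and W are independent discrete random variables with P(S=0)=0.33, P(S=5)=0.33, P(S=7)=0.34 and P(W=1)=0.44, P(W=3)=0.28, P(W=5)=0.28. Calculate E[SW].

10.8004

E[SW] = Σ_s Σ_w sw · P(S=s)P(W=w)
 = 0·0.1452 + 0·0.0924 + 0·0.0924 + 5·0.1452 + 15·0.0924 + 25·0.0924 + 7·0.1496 + 21·0.0952 + 35·0.0952
 = 0 + 0 + 0 + 0.726 + 1.386 + 2.31 + 1.0472 + 1.9992 + 3.332
 = 10.8004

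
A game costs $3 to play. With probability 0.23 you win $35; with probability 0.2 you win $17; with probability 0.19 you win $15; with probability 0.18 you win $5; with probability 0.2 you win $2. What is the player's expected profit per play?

E[payout] = 35·0.23 + 17·0.2 + 15·0.19 + 5·0.18 + 2·0.2
 = 8.05 + 3.4 + 2.85 + 0.9 + 0.4
 = 15.6
Net = 15.6 - 3 = 12.6

12.6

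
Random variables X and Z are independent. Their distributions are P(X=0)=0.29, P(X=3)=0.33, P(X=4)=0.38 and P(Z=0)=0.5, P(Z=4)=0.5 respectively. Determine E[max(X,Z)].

3.255

E[max(X,Z)] = Σ_x Σ_z max(x,z) · P(X=x)P(Z=z)
 = 0·0.145 + 4·0.145 + 3·0.165 + 4·0.165 + 4·0.19 + 4·0.19
 = 0 + 0.58 + 0.495 + 0.66 + 0.76 + 0.76
 = 3.255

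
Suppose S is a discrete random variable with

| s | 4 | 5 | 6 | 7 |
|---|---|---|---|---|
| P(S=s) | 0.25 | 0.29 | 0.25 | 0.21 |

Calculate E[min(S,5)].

4.75

E[min(S,5)] = Σ min(s,5)·P(S=s)
 = 4·0.25 + 5·0.29 + 5·0.25 + 5·0.21
 = 1 + 1.45 + 1.25 + 1.05
 = 4.75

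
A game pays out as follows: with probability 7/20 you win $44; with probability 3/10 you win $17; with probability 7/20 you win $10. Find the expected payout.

24

E[payout] = 44·7/20 + 17·3/10 + 10·7/20
 = 77/5 + 51/10 + 7/2
 = 24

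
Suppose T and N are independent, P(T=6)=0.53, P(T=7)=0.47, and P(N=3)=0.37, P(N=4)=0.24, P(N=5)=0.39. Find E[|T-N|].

E[|T-N|] = Σ_t Σ_n |t-n| · P(T=t)P(N=n)
 = 3·0.1961 + 2·0.1272 + 1·0.2067 + 4·0.1739 + 3·0.1128 + 2·0.1833
 = 0.5883 + 0.2544 + 0.2067 + 0.6956 + 0.3384 + 0.3666
 = 2.45

2.45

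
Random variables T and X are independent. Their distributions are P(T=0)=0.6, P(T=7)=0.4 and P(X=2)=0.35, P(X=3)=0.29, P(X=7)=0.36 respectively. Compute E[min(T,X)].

E[min(T,X)] = Σ_t Σ_x min(t,x) · P(T=t)P(X=x)
 = 0·0.21 + 0·0.174 + 0·0.216 + 2·0.14 + 3·0.116 + 7·0.144
 = 0 + 0 + 0 + 0.28 + 0.348 + 1.008
 = 1.636

1.636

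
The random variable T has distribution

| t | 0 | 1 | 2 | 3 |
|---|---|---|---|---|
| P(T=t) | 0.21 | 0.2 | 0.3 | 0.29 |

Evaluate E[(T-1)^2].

1.67

E[(T-1)^2] = Σ (t-1)^2·P(T=t)
 = 1·0.21 + 0·0.2 + 1·0.3 + 4·0.29
 = 0.21 + 0 + 0.3 + 1.16
 = 1.67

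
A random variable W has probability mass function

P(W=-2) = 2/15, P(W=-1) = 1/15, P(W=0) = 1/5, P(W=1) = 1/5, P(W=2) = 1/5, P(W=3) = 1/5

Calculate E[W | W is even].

P(W is even) = 2/15 + 1/5 + 1/5 = 8/15.
E[W | W is even] = [(-2)·2/15 + 0·1/5 + 2·1/5] / (8/15)
 = 2/15 / (8/15)
 = 1/4

0.25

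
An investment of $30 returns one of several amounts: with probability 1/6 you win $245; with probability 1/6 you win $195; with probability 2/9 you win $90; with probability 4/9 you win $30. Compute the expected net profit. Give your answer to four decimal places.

76.6667

E[payout] = 245·1/6 + 195·1/6 + 90·2/9 + 30·4/9
 = 245/6 + 65/2 + 20 + 40/3
 = 320/3
Net = 320/3 - 30 = 230/3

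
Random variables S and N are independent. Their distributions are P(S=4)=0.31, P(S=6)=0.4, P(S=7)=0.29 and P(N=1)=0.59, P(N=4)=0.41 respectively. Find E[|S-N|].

3.44

E[|S-N|] = Σ_s Σ_n |s-n| · P(S=s)P(N=n)
 = 3·0.1829 + 0·0.1271 + 5·0.236 + 2·0.164 + 6·0.1711 + 3·0.1189
 = 0.5487 + 0 + 1.18 + 0.328 + 1.0266 + 0.3567
 = 3.44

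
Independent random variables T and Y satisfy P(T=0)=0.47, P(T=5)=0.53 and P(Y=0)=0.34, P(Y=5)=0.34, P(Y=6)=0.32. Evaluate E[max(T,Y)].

E[max(T,Y)] = Σ_t Σ_y max(t,y) · P(T=t)P(Y=y)
 = 0·0.1598 + 5·0.1598 + 6·0.1504 + 5·0.1802 + 5·0.1802 + 6·0.1696
 = 0 + 0.799 + 0.9024 + 0.901 + 0.901 + 1.0176
 = 4.521

4.521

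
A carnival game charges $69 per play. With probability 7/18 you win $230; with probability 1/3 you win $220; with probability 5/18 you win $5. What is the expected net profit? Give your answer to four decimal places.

E[payout] = 230·7/18 + 220·1/3 + 5·5/18
 = 805/9 + 220/3 + 25/18
 = 985/6
Net = 985/6 - 69 = 571/6

95.1667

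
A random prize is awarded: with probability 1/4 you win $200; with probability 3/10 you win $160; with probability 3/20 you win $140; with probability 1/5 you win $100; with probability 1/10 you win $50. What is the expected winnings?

E[payout] = 200·1/4 + 160·3/10 + 140·3/20 + 100·1/5 + 50·1/10
 = 50 + 48 + 21 + 20 + 5
 = 144

144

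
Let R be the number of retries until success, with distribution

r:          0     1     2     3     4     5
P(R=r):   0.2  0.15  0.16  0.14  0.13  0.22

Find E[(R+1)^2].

E[(R+1)^2] = Σ (r+1)^2·P(R=r)
 = 1·0.2 + 4·0.15 + 9·0.16 + 16·0.14 + 25·0.13 + 36·0.22
 = 0.2 + 0.6 + 1.44 + 2.24 + 3.25 + 7.92
 = 15.65

15.65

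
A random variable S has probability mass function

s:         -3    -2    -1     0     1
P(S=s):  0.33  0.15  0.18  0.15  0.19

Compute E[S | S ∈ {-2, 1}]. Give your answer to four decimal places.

P(S ∈ {-2, 1}) = 0.15 + 0.19 = 0.34.
E[S | S ∈ {-2, 1}] = [(-2)·0.15 + 1·0.19] / 0.34
 = -0.11 / 0.34
 = -11/34

-0.3235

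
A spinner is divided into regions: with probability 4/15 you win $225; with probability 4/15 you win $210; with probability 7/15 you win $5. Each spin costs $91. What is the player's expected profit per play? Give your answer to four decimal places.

27.3333

E[payout] = 225·4/15 + 210·4/15 + 5·7/15
 = 60 + 56 + 7/3
 = 355/3
Net = 355/3 - 91 = 82/3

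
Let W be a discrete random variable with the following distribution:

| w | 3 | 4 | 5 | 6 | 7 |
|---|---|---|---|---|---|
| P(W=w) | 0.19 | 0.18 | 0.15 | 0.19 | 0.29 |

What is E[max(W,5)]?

5.77

E[max(W,5)] = Σ max(w,5)·P(W=w)
 = 5·0.19 + 5·0.18 + 5·0.15 + 6·0.19 + 7·0.29
 = 0.95 + 0.9 + 0.75 + 1.14 + 2.03
 = 5.77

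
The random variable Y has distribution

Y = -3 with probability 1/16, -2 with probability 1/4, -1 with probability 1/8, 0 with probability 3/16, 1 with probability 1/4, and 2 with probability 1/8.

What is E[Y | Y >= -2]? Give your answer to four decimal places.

P(Y >= -2) = 1/4 + 1/8 + 3/16 + 1/4 + 1/8 = 15/16.
E[Y | Y >= -2] = [(-2)·1/4 + (-1)·1/8 + 0·3/16 + 1·1/4 + 2·1/8] / (15/16)
 = -1/8 / (15/16)
 = -2/15

-0.1333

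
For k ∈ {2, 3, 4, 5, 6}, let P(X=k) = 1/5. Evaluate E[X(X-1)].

E[X(X-1)] = Σ x(x-1)·P(X=x)
 = 2·1/5 + 6·1/5 + 12·1/5 + 20·1/5 + 30·1/5
 = 2/5 + 6/5 + 12/5 + 4 + 6
 = 14

14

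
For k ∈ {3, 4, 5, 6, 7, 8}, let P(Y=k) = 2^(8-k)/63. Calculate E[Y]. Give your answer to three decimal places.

3.905

E[Y] = Σ y·P(Y=y)
 = 3·32/63 + 4·16/63 + 5·8/63 + 6·4/63 + 7·2/63 + 8·1/63
 = 32/21 + 64/63 + 40/63 + 8/21 + 2/9 + 8/63
 = 82/21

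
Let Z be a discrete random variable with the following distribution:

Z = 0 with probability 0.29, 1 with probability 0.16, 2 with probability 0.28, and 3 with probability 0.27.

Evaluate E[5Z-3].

4.65

E[5Z-3] = Σ (5z-3)·P(Z=z)
 = (-3)·0.29 + 2·0.16 + 7·0.28 + 12·0.27
 = (-0.87) + 0.32 + 1.96 + 3.24
 = 4.65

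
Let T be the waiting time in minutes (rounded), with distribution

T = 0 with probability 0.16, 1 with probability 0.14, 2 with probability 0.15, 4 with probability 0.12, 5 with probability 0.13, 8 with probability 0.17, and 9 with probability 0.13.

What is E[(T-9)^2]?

34.52

E[(T-9)^2] = Σ (t-9)^2·P(T=t)
 = 81·0.16 + 64·0.14 + 49·0.15 + 25·0.12 + 16·0.13 + 1·0.17 + 0·0.13
 = 12.96 + 8.96 + 7.35 + 3 + 2.08 + 0.17 + 0
 = 34.52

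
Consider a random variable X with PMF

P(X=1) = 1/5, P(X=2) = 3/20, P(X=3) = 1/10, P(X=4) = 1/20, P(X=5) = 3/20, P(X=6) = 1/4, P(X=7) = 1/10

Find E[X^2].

E[X^2] = Σ x^2·P(X=x)
 = 1·1/5 + 4·3/20 + 9·1/10 + 16·1/20 + 25·3/20 + 36·1/4 + 49·1/10
 = 1/5 + 3/5 + 9/10 + 4/5 + 15/4 + 9 + 49/10
 = 403/20

20.15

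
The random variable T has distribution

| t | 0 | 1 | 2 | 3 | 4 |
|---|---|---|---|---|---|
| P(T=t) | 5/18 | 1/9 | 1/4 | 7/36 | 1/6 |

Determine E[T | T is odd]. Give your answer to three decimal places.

2.273

P(T is odd) = 1/9 + 7/36 = 11/36.
E[T | T is odd] = [1·1/9 + 3·7/36] / (11/36)
 = 25/36 / (11/36)
 = 25/11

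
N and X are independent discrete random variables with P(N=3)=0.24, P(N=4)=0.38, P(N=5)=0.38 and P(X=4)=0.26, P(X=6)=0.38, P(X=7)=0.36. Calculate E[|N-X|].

E[|N-X|] = Σ_n Σ_x |n-x| · P(N=n)P(X=x)
 = 1·0.0624 + 3·0.0912 + 4·0.0864 + 0·0.0988 + 2·0.1444 + 3·0.1368 + 1·0.0988 + 1·0.1444 + 2·0.1368
 = 0.0624 + 0.2736 + 0.3456 + 0 + 0.2888 + 0.4104 + 0.0988 + 0.1444 + 0.2736
 = 1.8976

1.8976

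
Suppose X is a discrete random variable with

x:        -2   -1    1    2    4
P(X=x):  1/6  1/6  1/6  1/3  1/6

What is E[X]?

1

E[X] = Σ x·P(X=x)
 = (-2)·1/6 + (-1)·1/6 + 1·1/6 + 2·1/3 + 4·1/6
 = (-1/3) + (-1/6) + 1/6 + 2/3 + 2/3
 = 1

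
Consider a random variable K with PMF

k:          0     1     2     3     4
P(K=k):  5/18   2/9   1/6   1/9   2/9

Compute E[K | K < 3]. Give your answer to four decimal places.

P(K < 3) = 5/18 + 2/9 + 1/6 = 2/3.
E[K | K < 3] = [0·5/18 + 1·2/9 + 2·1/6] / (2/3)
 = 5/9 / (2/3)
 = 5/6

0.8333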